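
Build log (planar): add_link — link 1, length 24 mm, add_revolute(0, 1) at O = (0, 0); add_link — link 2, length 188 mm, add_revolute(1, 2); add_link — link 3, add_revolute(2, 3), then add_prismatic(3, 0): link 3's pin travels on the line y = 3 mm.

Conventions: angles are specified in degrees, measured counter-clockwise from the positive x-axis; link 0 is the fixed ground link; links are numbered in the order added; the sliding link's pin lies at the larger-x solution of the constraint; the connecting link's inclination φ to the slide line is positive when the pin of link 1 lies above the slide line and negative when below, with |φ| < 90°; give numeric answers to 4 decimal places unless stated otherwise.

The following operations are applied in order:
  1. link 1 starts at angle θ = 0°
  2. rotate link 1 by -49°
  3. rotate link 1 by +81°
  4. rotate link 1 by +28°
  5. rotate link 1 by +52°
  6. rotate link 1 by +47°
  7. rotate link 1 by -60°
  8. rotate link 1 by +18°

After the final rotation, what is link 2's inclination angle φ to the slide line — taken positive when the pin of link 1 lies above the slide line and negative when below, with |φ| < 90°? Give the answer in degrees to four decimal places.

geometry: r = 24 mm, L = 188 mm, e = 3 mm; θ starts at 0°
rotate link 1 by -49°: θ ← 0° -49° = -49°
rotate link 1 by +81°: θ ← -49° +81° = 32°
rotate link 1 by +28°: θ ← 32° +28° = 60°
rotate link 1 by +52°: θ ← 60° +52° = 112°
rotate link 1 by +47°: θ ← 112° +47° = 159°
rotate link 1 by -60°: θ ← 159° -60° = 99°
rotate link 1 by +18°: θ ← 99° +18° = 117°
h = r sin θ − e = 21.384157 − 3 = 18.384157
sin φ = h / L = 18.384157 / 188 = 0.09778807
φ = arcsin(0.09778807) = 5.611812°

5.6118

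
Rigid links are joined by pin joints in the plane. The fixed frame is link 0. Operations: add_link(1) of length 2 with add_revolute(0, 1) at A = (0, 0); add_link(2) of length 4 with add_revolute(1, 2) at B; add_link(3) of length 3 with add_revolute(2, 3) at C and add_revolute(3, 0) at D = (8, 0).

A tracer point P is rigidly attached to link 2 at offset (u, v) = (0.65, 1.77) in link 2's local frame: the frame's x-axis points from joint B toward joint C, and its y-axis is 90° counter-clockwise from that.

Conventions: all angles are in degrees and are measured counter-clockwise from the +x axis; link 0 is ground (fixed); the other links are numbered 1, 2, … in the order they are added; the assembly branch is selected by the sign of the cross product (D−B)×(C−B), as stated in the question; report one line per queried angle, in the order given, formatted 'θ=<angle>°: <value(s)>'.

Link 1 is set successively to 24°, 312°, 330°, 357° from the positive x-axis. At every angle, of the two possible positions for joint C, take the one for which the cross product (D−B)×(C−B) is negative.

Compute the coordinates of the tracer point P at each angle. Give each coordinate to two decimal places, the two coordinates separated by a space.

A=(0,0), D=(8.00,0)
θ=24°: B = A + 2.00·(cos24°, sin24°) = (1.8271, 0.8135)
θ=24°: |BD| = 6.2263
θ=24°: circle(B,4.00) ∩ circle(D,3.00): a=3.6753, h=1.5787
θ=24°:   candidates: C₊=(5.6771,1.8985) cross=9.830; C₋=(5.2646,-1.2319) cross=-9.830
θ=24°:   branch - wants cross < 0 → take C=(5.2646,-1.2319) (cross=-9.830)
θ=24°: ex = (C−B)/|BC| = (0.8594,-0.5113); ey = (0.5113,0.8594)
θ=24°: P = B + 0.65·ex + 1.77·ey = (3.2908,2.0022)
θ=312°: B = A + 2.00·(cos312°, sin312°) = (1.3383, -1.4863)
θ=312°: |BD| = 6.8255
θ=312°: circle(B,4.00) ∩ circle(D,3.00): a=3.9255, h=0.7682
θ=312°:   candidates: C₊=(5.0023,0.1183) cross=5.243; C₋=(5.3369,-1.3812) cross=-5.243
θ=312°:   branch - wants cross < 0 → take C=(5.3369,-1.3812) (cross=-5.243)
θ=312°: ex = (C−B)/|BC| = (0.9997,0.0263); ey = (-0.0263,0.9997)
θ=312°: P = B + 0.65·ex + 1.77·ey = (1.9415,0.3002)
θ=330°: B = A + 2.00·(cos330°, sin330°) = (1.7321, -1.0000)
θ=330°: |BD| = 6.3472
θ=330°: circle(B,4.00) ∩ circle(D,3.00): a=3.7250, h=1.4574
θ=330°:   candidates: C₊=(5.1809,1.0261) cross=9.251; C₋=(5.6402,-1.8524) cross=-9.251
θ=330°:   branch - wants cross < 0 → take C=(5.6402,-1.8524) (cross=-9.251)
θ=330°: ex = (C−B)/|BC| = (0.9770,-0.2131); ey = (0.2131,0.9770)
θ=330°: P = B + 0.65·ex + 1.77·ey = (2.7443,0.5908)
θ=357°: B = A + 2.00·(cos357°, sin357°) = (1.9973, -0.1047)
θ=357°: |BD| = 6.0037
θ=357°: circle(B,4.00) ∩ circle(D,3.00): a=3.5848, h=1.7746
θ=357°:   candidates: C₊=(5.5506,1.7321) cross=10.654; C₋=(5.6125,-1.8165) cross=-10.654
θ=357°:   branch - wants cross < 0 → take C=(5.6125,-1.8165) (cross=-10.654)
θ=357°: ex = (C−B)/|BC| = (0.9038,-0.4280); ey = (0.4280,0.9038)
θ=357°: P = B + 0.65·ex + 1.77·ey = (3.3422,1.2169)

θ=24°: 3.29 2.00
θ=312°: 1.94 0.30
θ=330°: 2.74 0.59
θ=357°: 3.34 1.22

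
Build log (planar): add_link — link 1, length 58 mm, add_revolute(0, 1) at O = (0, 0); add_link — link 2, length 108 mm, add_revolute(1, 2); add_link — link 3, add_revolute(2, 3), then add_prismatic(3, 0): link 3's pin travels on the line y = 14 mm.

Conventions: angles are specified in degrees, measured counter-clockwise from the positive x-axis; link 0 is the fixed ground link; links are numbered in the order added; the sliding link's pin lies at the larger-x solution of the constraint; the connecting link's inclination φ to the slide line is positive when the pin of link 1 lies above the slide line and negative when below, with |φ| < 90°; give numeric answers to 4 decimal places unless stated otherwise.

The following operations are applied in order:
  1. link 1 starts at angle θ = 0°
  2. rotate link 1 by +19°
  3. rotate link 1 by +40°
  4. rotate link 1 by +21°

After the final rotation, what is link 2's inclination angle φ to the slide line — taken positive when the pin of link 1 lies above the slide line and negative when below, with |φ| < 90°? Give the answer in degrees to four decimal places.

geometry: r = 58 mm, L = 108 mm, e = 14 mm; θ starts at 0°
rotate link 1 by +19°: θ ← 0° +19° = 19°
rotate link 1 by +40°: θ ← 19° +40° = 59°
rotate link 1 by +21°: θ ← 59° +21° = 80°
h = r sin θ − e = 57.118850 − 14 = 43.118850
sin φ = h / L = 43.118850 / 108 = 0.39924861
φ = arcsin(0.39924861) = 23.531214°

23.5312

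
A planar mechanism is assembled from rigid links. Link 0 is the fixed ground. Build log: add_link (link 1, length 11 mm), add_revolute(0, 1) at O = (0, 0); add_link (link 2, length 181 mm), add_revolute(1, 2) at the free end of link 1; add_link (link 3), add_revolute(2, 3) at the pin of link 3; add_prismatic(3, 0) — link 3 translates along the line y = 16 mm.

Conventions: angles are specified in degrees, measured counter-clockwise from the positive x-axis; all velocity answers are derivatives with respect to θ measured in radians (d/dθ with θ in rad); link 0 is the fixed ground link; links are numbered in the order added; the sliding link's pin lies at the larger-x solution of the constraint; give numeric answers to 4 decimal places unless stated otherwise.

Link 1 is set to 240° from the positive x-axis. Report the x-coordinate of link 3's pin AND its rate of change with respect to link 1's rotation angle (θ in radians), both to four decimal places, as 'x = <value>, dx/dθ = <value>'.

geometry: r = 11 mm, L = 181 mm, e = 16 mm
crank pin P = (r cos θ, r sin θ) = (-5.500000, -9.526279)
h = r sin θ − e = -9.526279 − 16 = -25.526279
x = r cos θ + √(L² − h²) = -5.500000 + 179.190985 = 173.690985
dx/dθ = −r sin θ − h·r cos θ/√(L² − h²) (θ in radians; h = -25.526279) = 8.742788

x = 173.6910, dx/dθ = 8.7428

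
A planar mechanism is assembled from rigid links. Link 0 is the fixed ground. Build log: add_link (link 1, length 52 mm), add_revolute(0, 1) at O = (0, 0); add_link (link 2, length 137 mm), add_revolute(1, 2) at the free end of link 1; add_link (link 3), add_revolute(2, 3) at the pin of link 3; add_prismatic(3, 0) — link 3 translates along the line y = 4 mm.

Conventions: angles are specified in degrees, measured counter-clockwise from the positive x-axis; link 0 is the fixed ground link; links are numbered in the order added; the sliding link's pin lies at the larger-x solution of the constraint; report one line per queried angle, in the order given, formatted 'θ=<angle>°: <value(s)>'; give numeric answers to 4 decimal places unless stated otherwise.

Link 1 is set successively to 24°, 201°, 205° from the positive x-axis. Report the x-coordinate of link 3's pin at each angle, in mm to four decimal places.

geometry: r = 52 mm, L = 137 mm, e = 4 mm
θ=24°: crank pin P = (r cos θ, r sin θ) = (47.504364, 21.150305)
θ=24°: h = r sin θ − e = 21.150305 − 4 = 17.150305
θ=24°: x = r cos θ + √(L² − h²) = 47.504364 + 135.922283 = 183.426647
θ=201°: crank pin P = (r cos θ, r sin θ) = (-48.546182, -18.635133)
θ=201°: h = r sin θ − e = -18.635133 − 4 = -22.635133
θ=201°: x = r cos θ + √(L² − h²) = -48.546182 + 135.117174 = 86.570992
θ=205°: crank pin P = (r cos θ, r sin θ) = (-47.128005, -21.976150)
θ=205°: h = r sin θ − e = -21.976150 − 4 = -25.976150
θ=205°: x = r cos θ + √(L² − h²) = -47.128005 + 134.514831 = 87.386826

θ=24°: 183.4266
θ=201°: 86.5710
θ=205°: 87.3868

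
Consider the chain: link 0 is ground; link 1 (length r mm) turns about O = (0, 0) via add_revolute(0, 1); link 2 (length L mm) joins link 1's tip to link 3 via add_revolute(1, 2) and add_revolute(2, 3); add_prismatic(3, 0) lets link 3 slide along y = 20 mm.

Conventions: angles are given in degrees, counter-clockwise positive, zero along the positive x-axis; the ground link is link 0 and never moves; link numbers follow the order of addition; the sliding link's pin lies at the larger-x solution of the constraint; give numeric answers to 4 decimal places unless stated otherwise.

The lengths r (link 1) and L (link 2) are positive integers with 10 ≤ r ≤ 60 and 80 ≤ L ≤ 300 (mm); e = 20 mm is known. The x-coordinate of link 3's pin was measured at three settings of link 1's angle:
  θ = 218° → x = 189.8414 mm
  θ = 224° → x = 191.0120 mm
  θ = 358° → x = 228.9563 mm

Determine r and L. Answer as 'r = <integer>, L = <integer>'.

constraint per measurement: (x − r cos θ)² + (r sin θ − e)² = L²
subtracting the θ₁ and θ₂ equations cancels the r² and L² terms:
r = (x₁² − x₂²) / (2[(x₁cos θ₁ + e sin θ₁) − (x₂cos θ₂ + e sin θ₂)]) = 21.0007 → r = 21
L² = (x₁ − r cos θ₁)² + (r sin θ₁ − e)² = 43680.9895 → L = 209.0000 → L = 209
check at θ₃=358°: x = 228.9563 (printed 228.9563) ✓

r = 21, L = 209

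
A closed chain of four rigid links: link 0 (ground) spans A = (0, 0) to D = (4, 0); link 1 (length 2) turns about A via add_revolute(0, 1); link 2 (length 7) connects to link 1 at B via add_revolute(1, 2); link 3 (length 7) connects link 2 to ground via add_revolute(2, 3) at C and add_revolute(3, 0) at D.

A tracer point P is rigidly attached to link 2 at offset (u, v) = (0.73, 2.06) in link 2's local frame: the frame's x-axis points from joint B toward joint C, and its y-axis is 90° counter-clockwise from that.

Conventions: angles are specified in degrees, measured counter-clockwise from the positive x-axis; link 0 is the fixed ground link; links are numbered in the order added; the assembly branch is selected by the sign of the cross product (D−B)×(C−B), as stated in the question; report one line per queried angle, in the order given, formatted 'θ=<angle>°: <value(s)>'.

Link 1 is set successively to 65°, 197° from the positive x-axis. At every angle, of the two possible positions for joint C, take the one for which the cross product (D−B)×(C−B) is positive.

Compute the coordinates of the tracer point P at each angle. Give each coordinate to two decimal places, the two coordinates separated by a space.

A=(0,0), D=(4.00,0)
θ=65°: B = A + 2.00·(cos65°, sin65°) = (0.8452, 1.8126)
θ=65°: |BD| = 3.6384
θ=65°: circle(B,7.00) ∩ circle(D,7.00): a=1.8192, h=6.7595
θ=65°:   candidates: C₊=(5.7901,6.7672) cross=24.594; C₋=(-0.9449,-4.9546) cross=-24.594
θ=65°:   branch + wants cross > 0 → take C=(5.7901,6.7672) (cross=24.594)
θ=65°: ex = (C−B)/|BC| = (0.7064,0.7078); ey = (-0.7078,0.7064)
θ=65°: P = B + 0.73·ex + 2.06·ey = (-0.0972,3.7845)
θ=197°: B = A + 2.00·(cos197°, sin197°) = (-1.9126, -0.5847)
θ=197°: |BD| = 5.9415
θ=197°: circle(B,7.00) ∩ circle(D,7.00): a=2.9707, h=6.3384
θ=197°:   candidates: C₊=(0.4199,6.0152) cross=37.659; C₋=(1.6675,-6.6000) cross=-37.659
θ=197°:   branch + wants cross > 0 → take C=(0.4199,6.0152) (cross=37.659)
θ=197°: ex = (C−B)/|BC| = (0.3332,0.9429); ey = (-0.9429,0.3332)
θ=197°: P = B + 0.73·ex + 2.06·ey = (-3.6116,0.7900)

θ=65°: -0.10 3.78
θ=197°: -3.61 0.79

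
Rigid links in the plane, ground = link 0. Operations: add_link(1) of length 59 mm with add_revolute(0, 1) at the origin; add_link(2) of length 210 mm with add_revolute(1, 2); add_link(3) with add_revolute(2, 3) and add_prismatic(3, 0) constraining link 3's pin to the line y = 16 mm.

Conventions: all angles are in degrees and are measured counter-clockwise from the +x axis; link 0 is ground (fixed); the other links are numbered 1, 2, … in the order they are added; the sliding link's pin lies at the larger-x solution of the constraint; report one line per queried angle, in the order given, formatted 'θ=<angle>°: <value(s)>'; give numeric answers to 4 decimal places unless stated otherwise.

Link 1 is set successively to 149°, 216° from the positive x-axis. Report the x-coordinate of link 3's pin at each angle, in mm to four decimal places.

geometry: r = 59 mm, L = 210 mm, e = 16 mm
θ=149°: crank pin P = (r cos θ, r sin θ) = (-50.572871, 30.387246)
θ=149°: h = r sin θ − e = 30.387246 − 16 = 14.387246
θ=149°: x = r cos θ + √(L² − h²) = -50.572871 + 209.506580 = 158.933709
θ=216°: crank pin P = (r cos θ, r sin θ) = (-47.732003, -34.679330)
θ=216°: h = r sin θ − e = -34.679330 − 16 = -50.679330
θ=216°: x = r cos θ + √(L² − h²) = -47.732003 + 203.793046 = 156.061043

θ=149°: 158.9337
θ=216°: 156.0610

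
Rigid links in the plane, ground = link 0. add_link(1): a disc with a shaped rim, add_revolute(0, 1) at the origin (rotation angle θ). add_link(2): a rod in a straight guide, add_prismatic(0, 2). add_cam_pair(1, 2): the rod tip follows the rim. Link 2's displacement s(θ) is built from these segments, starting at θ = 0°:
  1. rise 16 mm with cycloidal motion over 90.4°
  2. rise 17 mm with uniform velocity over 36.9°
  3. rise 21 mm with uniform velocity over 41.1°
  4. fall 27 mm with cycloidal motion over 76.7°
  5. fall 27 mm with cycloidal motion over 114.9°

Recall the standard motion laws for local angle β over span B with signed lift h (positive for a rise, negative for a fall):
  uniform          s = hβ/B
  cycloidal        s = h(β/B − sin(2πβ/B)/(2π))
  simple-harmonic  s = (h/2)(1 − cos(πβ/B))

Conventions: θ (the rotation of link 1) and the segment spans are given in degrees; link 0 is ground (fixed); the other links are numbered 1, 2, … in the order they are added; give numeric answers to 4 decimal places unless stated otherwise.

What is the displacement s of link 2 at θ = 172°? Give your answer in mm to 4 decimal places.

segment 1 (0° to 90.4°, cycloidal, h = 16) is passed completely: s = 0.0000 + (16) = 16.0000
segment 2 (90.4° to 127.3°, uniform, h = 17) is passed completely: s = 16.0000 + (17) = 33.0000
segment 3 (127.3° to 168.4°, uniform, h = 21) is passed completely: s = 33.0000 + (21) = 54.0000
θ = 172° falls in segment 4 (168.4° to 245.1°, cycloidal, h = -27): β = 172 − 168.4 = 3.6°, B = 76.7°; Δs = -27·(0.0469 − sin(2π·0.0469)/(2π)) = -0.0183; s = 54.0000 − 0.0183 = 53.9817

53.9817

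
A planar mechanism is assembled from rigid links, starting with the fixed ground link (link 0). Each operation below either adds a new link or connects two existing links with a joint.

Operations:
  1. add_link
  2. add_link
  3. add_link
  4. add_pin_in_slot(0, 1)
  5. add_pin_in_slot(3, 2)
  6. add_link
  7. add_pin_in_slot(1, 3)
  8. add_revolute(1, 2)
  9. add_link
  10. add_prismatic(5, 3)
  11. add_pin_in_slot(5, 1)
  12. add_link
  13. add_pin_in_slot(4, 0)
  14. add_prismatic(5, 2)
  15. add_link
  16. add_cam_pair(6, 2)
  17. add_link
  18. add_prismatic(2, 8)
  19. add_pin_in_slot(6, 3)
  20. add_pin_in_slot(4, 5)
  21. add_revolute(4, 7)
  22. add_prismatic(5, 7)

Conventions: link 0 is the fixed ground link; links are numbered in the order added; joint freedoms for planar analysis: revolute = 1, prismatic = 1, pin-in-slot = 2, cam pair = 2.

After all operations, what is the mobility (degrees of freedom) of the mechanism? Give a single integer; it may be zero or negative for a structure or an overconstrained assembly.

(L,J1,J2)=(1,0,0); link0 fixed
link1: (2,0,0)
link2: (3,0,0)
link3: (4,0,0)
PS 0-1 [J2]: (4,0,1)
PS 3-2 [J2]: (4,0,2)
link4: (5,0,2)
PS 1-3 [J2]: (5,0,3)
R 1-2 [J1]: (5,1,3)
link5: (6,1,3)
P 5-3 [J1]: (6,2,3)
PS 5-1 [J2]: (6,2,4)
link6: (7,2,4)
PS 4-0 [J2]: (7,2,5)
P 5-2 [J1]: (7,3,5)
link7: (8,3,5)
C 6-2 [J2]: (8,3,6)
link8: (9,3,6)
P 2-8 [J1]: (9,4,6)
PS 6-3 [J2]: (9,4,7)
PS 4-5 [J2]: (9,4,8)
R 4-7 [J1]: (9,5,8)
P 5-7 [J1]: (9,6,8)
Grübler: 3·8 − 2·6 − 8 = 4

M = 4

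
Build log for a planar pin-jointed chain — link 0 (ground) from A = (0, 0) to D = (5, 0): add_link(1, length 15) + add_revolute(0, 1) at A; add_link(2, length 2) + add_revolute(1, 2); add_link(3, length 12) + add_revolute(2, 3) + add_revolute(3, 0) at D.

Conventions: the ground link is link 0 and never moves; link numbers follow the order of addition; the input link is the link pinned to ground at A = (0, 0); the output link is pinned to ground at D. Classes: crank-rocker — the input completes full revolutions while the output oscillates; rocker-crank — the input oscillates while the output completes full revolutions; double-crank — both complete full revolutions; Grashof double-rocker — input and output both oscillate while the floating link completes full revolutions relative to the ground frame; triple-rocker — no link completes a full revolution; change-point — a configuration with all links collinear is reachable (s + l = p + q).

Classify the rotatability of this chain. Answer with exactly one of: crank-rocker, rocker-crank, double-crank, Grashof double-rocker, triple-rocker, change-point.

lengths: ground=5, input=15, coupler=2, output=12
sorted: s=2 (shortest), l=15 (longest), p+q=17
s + l = 17 vs p + q = 17
s + l = p + q → change-point (collinear configuration reachable)

change-point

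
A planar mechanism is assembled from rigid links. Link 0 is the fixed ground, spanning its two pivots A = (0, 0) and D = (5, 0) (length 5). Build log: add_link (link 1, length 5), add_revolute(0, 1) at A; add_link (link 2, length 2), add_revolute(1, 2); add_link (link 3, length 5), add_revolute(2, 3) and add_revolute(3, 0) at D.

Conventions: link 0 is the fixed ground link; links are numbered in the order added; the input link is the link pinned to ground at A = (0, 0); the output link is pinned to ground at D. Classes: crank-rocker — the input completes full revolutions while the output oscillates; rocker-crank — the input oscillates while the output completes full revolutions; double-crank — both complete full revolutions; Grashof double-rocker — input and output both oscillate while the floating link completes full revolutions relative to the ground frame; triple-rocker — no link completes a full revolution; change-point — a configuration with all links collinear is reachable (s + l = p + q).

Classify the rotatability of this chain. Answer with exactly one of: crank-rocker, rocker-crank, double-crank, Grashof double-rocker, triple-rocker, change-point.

lengths: ground=5, input=5, coupler=2, output=5
sorted: s=2 (shortest), l=5 (longest), p+q=10
s + l = 7 vs p + q = 10
s + l < p + q (Grashof) with shortest = coupler link → Grashof double-rocker

Grashof double-rocker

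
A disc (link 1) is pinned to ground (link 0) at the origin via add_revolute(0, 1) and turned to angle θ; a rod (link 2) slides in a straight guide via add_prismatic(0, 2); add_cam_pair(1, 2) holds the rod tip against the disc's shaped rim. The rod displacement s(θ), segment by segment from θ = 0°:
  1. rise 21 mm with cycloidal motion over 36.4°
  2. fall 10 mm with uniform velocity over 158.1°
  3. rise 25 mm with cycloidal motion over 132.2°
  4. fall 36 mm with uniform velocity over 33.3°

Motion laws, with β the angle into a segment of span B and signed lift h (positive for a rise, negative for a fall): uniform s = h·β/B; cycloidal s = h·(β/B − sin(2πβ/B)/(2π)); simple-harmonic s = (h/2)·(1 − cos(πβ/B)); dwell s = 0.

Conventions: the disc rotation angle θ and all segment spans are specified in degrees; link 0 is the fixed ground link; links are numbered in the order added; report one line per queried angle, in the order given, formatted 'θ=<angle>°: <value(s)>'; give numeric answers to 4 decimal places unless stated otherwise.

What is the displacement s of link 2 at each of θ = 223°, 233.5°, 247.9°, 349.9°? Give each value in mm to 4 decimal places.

segment 1 (0° to 36.4°, cycloidal, h = 21) is passed completely: s = 0.0000 + (21) = 21.0000
segment 2 (36.4° to 194.5°, uniform, h = -10) is passed completely: s = 21.0000 + (-10) = 11.0000
θ = 223° falls in segment 3 (194.5° to 326.7°, cycloidal, h = 25): β = 223 − 194.5 = 28.5°, B = 132.2°; Δs = 25·(0.2156 − sin(2π·0.2156)/(2π)) = 1.5034; s = 11.0000 + 1.5034 = 12.5034
θ = 233.5° falls in segment 3 (194.5° to 326.7°, cycloidal, h = 25): β = 233.5 − 194.5 = 39°, B = 132.2°; Δs = 25·(0.2950 − sin(2π·0.2950)/(2π)) = 3.5544; s = 11.0000 + 3.5544 = 14.5544
θ = 247.9° falls in segment 3 (194.5° to 326.7°, cycloidal, h = 25): β = 247.9 − 194.5 = 53.4°, B = 132.2°; Δs = 25·(0.4039 − sin(2π·0.4039)/(2π)) = 7.8399; s = 11.0000 + 7.8399 = 18.8399
segment 3 (194.5° to 326.7°, cycloidal, h = 25) is passed completely: s = 11.0000 + (25) = 36.0000
θ = 349.9° falls in segment 4 (326.7° to 360°, uniform, h = -36): β = 349.9 − 326.7 = 23.2°, B = 33.3°; Δs = -36·23.2/33.3 = -25.0811; s = 36.0000 − 25.0811 = 10.9189

θ=223°: 12.5034
θ=233.5°: 14.5544
θ=247.9°: 18.8399
θ=349.9°: 10.9189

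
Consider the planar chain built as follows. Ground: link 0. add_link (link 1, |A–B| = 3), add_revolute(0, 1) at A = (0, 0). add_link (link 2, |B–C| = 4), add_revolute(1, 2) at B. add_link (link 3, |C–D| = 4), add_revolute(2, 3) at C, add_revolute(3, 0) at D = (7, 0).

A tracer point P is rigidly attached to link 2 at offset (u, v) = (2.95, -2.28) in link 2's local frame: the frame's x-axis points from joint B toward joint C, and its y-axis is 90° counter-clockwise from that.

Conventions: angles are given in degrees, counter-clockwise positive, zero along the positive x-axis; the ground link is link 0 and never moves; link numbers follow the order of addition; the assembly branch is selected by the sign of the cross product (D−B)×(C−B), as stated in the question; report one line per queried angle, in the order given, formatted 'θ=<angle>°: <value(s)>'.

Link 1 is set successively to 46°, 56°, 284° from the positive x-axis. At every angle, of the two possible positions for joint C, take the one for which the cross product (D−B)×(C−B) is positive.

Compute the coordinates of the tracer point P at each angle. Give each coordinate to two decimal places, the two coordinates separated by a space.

A=(0,0), D=(7.00,0)
θ=46°: B = A + 3.00·(cos46°, sin46°) = (2.0840, 2.1580)
θ=46°: |BD| = 5.3688
θ=46°: circle(B,4.00) ∩ circle(D,4.00): a=2.6844, h=2.9655
θ=46°:   candidates: C₊=(5.7340,3.7944) cross=15.921; C₋=(3.3500,-1.6363) cross=-15.921
θ=46°:   branch + wants cross > 0 → take C=(5.7340,3.7944) (cross=15.921)
θ=46°: ex = (C−B)/|BC| = (0.9125,0.4091); ey = (-0.4091,0.9125)
θ=46°: P = B + 2.95·ex + -2.28·ey = (5.7086,1.2843)
θ=56°: B = A + 3.00·(cos56°, sin56°) = (1.6776, 2.4871)
θ=56°: |BD| = 5.8749
θ=56°: circle(B,4.00) ∩ circle(D,4.00): a=2.9374, h=2.7151
θ=56°:   candidates: C₊=(5.4882,3.7033) cross=15.951; C₋=(3.1894,-1.2162) cross=-15.951
θ=56°:   branch + wants cross > 0 → take C=(5.4882,3.7033) (cross=15.951)
θ=56°: ex = (C−B)/|BC| = (0.9527,0.3040); ey = (-0.3040,0.9527)
θ=56°: P = B + 2.95·ex + -2.28·ey = (5.1811,1.2120)
θ=284°: B = A + 3.00·(cos284°, sin284°) = (0.7258, -2.9109)
θ=284°: |BD| = 6.9166
θ=284°: circle(B,4.00) ∩ circle(D,4.00): a=3.4583, h=2.0100
θ=284°:   candidates: C₊=(3.0170,0.3679) cross=13.902; C₋=(4.7088,-3.2788) cross=-13.902
θ=284°:   branch + wants cross > 0 → take C=(3.0170,0.3679) (cross=13.902)
θ=284°: ex = (C−B)/|BC| = (0.5728,0.8197); ey = (-0.8197,0.5728)
θ=284°: P = B + 2.95·ex + -2.28·ey = (4.2844,-1.7988)

θ=46°: 5.71 1.28
θ=56°: 5.18 1.21
θ=284°: 4.28 -1.80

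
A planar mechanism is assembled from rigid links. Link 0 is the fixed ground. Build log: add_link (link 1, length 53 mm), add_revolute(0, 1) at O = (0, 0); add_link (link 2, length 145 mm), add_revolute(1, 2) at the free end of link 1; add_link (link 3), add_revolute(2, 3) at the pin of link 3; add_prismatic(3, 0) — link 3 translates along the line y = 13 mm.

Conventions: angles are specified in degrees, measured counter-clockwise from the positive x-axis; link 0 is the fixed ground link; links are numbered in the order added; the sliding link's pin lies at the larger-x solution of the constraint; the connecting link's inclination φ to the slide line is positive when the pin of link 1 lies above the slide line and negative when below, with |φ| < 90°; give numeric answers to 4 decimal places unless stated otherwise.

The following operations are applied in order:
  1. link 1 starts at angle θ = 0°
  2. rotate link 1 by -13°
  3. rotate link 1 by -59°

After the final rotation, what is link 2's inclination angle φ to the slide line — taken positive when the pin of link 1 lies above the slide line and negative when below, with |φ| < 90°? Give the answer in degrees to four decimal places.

geometry: r = 53 mm, L = 145 mm, e = 13 mm; θ starts at 0°
rotate link 1 by -13°: θ ← 0° -13° = -13°
rotate link 1 by -59°: θ ← -13° -59° = -72°
h = r sin θ − e = -50.405995 − 13 = -63.405995
sin φ = h / L = -63.405995 / 145 = -0.43728273
φ = arcsin(-0.43728273) = -25.930637°

-25.9306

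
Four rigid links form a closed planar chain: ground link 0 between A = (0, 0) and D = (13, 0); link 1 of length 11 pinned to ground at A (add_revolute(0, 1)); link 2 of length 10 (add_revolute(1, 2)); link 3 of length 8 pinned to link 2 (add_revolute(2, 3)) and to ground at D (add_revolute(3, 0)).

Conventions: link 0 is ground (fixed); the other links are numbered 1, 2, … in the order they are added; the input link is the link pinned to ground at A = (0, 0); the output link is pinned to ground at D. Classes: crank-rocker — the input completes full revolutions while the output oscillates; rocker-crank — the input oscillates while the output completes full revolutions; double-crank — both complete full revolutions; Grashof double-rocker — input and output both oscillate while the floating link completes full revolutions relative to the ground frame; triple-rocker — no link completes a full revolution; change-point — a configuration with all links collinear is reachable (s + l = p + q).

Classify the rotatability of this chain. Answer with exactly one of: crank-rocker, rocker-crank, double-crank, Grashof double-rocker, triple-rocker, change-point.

lengths: ground=13, input=11, coupler=10, output=8
sorted: s=8 (shortest), l=13 (longest), p+q=21
s + l = 21 vs p + q = 21
s + l = p + q → change-point (collinear configuration reachable)

change-point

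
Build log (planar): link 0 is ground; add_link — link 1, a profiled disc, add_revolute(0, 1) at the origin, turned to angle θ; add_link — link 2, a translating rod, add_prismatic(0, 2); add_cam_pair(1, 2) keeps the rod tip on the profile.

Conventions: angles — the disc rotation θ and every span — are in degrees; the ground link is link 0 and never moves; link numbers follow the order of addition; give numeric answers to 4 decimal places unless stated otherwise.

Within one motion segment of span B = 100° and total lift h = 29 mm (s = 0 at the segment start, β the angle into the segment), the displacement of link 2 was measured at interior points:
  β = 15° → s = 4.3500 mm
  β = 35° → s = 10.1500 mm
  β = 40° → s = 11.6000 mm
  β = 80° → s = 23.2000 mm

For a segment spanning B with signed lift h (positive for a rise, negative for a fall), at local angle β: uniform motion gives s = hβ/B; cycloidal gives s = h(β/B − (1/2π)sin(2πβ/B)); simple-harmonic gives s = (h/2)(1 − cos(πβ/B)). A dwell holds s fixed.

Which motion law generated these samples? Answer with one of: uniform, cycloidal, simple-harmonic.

candidates at β/B = r: uniform s = h·r (linear in β); cycloidal s = h·(r − sin(2πr)/(2π)); simple-harmonic s = (h/2)(1 − cos(πr))
β=15°: printed 4.3500 | uniform 4.3500, cycloidal 0.6160, simple-harmonic 1.5804
β=35°: printed 10.1500 | uniform 10.1500, cycloidal 6.4160, simple-harmonic 7.9171
β=40°: printed 11.6000 | uniform 11.6000, cycloidal 8.8871, simple-harmonic 10.0193
β=80°: printed 23.2000 | uniform 23.2000, cycloidal 27.5896, simple-harmonic 26.2307
only one law matches every sample → uniform

uniform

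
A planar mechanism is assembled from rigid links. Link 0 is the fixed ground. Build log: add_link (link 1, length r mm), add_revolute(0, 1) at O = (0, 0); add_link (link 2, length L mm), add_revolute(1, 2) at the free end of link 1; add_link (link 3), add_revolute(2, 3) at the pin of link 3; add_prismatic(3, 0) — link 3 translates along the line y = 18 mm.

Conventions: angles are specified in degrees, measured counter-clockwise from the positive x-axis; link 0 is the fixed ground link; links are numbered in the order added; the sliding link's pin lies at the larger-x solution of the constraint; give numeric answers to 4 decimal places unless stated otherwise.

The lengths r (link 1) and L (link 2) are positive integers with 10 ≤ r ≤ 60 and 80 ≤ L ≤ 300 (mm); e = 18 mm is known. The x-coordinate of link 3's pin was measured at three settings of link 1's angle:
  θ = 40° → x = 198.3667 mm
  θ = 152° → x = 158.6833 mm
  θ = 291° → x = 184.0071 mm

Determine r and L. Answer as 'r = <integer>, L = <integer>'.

constraint per measurement: (x − r cos θ)² + (r sin θ − e)² = L²
subtracting the θ₁ and θ₂ equations cancels the r² and L² terms:
r = (x₁² − x₂²) / (2[(x₁cos θ₁ + e sin θ₁) − (x₂cos θ₂ + e sin θ₂)]) = 24.0000 → r = 24
L² = (x₁ − r cos θ₁)² + (r sin θ₁ − e)² = 32400.0092 → L = 180.0000 → L = 180
check at θ₃=291°: x = 184.0071 (printed 184.0071) ✓

r = 24, L = 180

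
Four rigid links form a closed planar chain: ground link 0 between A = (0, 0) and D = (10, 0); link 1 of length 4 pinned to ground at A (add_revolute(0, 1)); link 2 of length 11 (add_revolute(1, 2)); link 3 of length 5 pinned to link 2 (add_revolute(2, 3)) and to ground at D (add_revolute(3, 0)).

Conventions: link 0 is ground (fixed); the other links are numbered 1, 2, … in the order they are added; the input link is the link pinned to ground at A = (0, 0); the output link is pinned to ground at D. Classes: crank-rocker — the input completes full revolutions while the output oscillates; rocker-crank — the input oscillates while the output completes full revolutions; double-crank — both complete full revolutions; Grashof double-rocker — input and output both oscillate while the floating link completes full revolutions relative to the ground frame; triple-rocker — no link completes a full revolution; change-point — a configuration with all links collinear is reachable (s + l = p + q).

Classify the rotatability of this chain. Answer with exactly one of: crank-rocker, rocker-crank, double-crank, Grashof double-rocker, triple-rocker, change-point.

lengths: ground=10, input=4, coupler=11, output=5
sorted: s=4 (shortest), l=11 (longest), p+q=15
s + l = 15 vs p + q = 15
s + l = p + q → change-point (collinear configuration reachable)

change-point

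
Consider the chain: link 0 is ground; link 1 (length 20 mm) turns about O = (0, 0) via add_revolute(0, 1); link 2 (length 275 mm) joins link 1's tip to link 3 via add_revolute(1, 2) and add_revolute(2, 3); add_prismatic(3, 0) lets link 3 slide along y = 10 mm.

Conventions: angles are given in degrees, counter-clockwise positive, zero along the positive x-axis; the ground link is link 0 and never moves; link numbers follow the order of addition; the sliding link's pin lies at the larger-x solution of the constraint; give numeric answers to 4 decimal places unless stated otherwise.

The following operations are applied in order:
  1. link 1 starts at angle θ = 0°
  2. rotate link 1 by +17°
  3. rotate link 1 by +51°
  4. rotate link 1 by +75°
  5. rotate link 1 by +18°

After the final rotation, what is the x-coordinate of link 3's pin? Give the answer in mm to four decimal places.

geometry: r = 20 mm, L = 275 mm, e = 10 mm; θ starts at 0°
rotate link 1 by +17°: θ ← 0° +17° = 17°
rotate link 1 by +51°: θ ← 17° +51° = 68°
rotate link 1 by +75°: θ ← 68° +75° = 143°
rotate link 1 by +18°: θ ← 143° +18° = 161°
crank pin P = (r cos θ, r sin θ) = (-18.910372, 6.511363)
h = r sin θ − e = 6.511363 − 10 = -3.488637
x = r cos θ + √(L² − h²) = -18.910372 + 274.977871 = 256.067499

256.0675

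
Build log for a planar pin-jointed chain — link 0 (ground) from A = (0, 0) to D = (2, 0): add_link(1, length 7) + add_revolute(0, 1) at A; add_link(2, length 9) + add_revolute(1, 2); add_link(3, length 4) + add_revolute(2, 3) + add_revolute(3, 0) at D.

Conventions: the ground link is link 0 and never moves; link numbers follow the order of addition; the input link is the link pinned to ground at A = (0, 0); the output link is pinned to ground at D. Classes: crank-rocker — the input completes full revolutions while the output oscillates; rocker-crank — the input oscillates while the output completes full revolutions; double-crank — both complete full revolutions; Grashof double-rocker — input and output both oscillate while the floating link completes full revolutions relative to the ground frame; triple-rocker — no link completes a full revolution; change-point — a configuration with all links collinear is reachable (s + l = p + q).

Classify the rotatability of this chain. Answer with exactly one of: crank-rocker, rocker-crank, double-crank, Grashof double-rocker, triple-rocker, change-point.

lengths: ground=2, input=7, coupler=9, output=4
sorted: s=2 (shortest), l=9 (longest), p+q=11
s + l = 11 vs p + q = 11
s + l = p + q → change-point (collinear configuration reachable)

change-point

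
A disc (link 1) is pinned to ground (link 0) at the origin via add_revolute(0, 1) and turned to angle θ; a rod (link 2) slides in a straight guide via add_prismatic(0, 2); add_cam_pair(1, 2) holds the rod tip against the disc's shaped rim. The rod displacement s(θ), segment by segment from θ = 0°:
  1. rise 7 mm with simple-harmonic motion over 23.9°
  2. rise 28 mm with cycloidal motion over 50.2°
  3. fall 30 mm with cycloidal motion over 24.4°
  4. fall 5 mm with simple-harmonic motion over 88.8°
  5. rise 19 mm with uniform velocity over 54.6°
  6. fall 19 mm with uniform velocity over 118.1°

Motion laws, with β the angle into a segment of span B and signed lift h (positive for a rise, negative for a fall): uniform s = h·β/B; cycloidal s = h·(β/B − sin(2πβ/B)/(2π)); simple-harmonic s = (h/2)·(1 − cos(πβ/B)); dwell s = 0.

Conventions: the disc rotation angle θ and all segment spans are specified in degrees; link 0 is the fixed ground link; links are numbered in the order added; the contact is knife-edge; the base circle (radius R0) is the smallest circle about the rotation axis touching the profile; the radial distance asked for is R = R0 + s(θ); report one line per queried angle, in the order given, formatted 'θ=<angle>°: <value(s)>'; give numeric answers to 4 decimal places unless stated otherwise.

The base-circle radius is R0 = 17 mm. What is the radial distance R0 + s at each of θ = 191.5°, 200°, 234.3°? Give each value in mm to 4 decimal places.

segment 1 (0° to 23.9°, simple-harmonic, h = 7) is passed completely: s = 0.0000 + (7) = 7.0000
segment 2 (23.9° to 74.1°, cycloidal, h = 28) is passed completely: s = 7.0000 + (28) = 35.0000
segment 3 (74.1° to 98.5°, cycloidal, h = -30) is passed completely: s = 35.0000 + (-30) = 5.0000
segment 4 (98.5° to 187.3°, simple-harmonic, h = -5) is passed completely: s = 5.0000 + (-5) = 0.0000
θ = 191.5° falls in segment 5 (187.3° to 241.9°, uniform, h = 19): β = 191.5 − 187.3 = 4.2°, B = 54.6°; Δs = 19·4.2/54.6 = 1.4615; s = 0.0000 + 1.4615 = 1.4615
θ = 200° falls in segment 5 (187.3° to 241.9°, uniform, h = 19): β = 200 − 187.3 = 12.7°, B = 54.6°; Δs = 19·12.7/54.6 = 4.4194; s = 0.0000 + 4.4194 = 4.4194
θ = 234.3° falls in segment 5 (187.3° to 241.9°, uniform, h = 19): β = 234.3 − 187.3 = 47°, B = 54.6°; Δs = 19·47/54.6 = 16.3553; s = 0.0000 + 16.3553 = 16.3553
θ=191.5°: R = R0 + s = 17 + 1.4615 = 18.4615
θ=200°: R = R0 + s = 17 + 4.4194 = 21.4194
θ=234.3°: R = R0 + s = 17 + 16.3553 = 33.3553

θ=191.5°: 18.4615
θ=200°: 21.4194
θ=234.3°: 33.3553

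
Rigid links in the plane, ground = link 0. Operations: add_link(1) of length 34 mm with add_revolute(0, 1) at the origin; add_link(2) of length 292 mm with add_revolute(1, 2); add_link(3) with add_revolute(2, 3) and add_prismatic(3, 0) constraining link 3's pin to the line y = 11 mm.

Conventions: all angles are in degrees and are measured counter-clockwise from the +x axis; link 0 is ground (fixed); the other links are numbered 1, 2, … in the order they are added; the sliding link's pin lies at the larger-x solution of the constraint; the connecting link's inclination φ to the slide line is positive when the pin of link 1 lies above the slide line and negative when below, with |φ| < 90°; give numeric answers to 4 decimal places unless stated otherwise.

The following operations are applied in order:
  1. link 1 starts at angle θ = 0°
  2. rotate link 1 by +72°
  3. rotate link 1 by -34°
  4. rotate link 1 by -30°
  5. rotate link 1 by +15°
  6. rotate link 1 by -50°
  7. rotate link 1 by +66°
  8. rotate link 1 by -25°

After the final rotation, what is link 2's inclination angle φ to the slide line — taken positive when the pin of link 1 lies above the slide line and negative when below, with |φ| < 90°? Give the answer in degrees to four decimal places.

geometry: r = 34 mm, L = 292 mm, e = 11 mm; θ starts at 0°
rotate link 1 by +72°: θ ← 0° +72° = 72°
rotate link 1 by -34°: θ ← 72° -34° = 38°
rotate link 1 by -30°: θ ← 38° -30° = 8°
rotate link 1 by +15°: θ ← 8° +15° = 23°
rotate link 1 by -50°: θ ← 23° -50° = -27°
rotate link 1 by +66°: θ ← -27° +66° = 39°
rotate link 1 by -25°: θ ← 39° -25° = 14°
h = r sin θ − e = 8.225344 − 11 = -2.774656
sin φ = h / L = -2.774656 / 292 = -0.00950225
φ = arcsin(-0.00950225) = -0.544447°

-0.5444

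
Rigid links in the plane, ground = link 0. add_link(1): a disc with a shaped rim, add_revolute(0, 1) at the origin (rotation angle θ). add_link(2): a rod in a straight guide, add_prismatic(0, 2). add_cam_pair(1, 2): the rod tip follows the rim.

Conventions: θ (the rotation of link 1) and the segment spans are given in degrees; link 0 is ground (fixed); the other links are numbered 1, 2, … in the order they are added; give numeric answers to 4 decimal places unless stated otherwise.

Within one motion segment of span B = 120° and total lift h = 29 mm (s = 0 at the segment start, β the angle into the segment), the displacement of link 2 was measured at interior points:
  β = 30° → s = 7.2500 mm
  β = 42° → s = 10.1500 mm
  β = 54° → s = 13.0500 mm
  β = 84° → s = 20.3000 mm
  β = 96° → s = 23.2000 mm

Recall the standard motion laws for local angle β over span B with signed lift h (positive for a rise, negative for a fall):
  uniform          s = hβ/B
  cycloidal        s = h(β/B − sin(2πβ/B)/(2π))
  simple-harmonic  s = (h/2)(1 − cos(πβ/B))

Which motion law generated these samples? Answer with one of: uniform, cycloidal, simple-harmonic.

candidates at β/B = r: uniform s = h·r (linear in β); cycloidal s = h·(r − sin(2πr)/(2π)); simple-harmonic s = (h/2)(1 − cos(πr))
β=30°: printed 7.2500 | uniform 7.2500, cycloidal 2.6345, simple-harmonic 4.2470
β=42°: printed 10.1500 | uniform 10.1500, cycloidal 6.4160, simple-harmonic 7.9171
β=54°: printed 13.0500 | uniform 13.0500, cycloidal 11.6237, simple-harmonic 12.2317
β=84°: printed 20.3000 | uniform 20.3000, cycloidal 24.6896, simple-harmonic 23.0229
β=96°: printed 23.2000 | uniform 23.2000, cycloidal 27.5896, simple-harmonic 26.2307
only one law matches every sample → uniform

uniform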